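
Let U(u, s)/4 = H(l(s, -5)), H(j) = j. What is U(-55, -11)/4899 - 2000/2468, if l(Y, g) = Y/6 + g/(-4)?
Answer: -7352819/9068049 ≈ -0.81085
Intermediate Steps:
l(Y, g) = -g/4 + Y/6 (l(Y, g) = Y*(1/6) + g*(-1/4) = Y/6 - g/4 = -g/4 + Y/6)
U(u, s) = 5 + 2*s/3 (U(u, s) = 4*(-1/4*(-5) + s/6) = 4*(5/4 + s/6) = 5 + 2*s/3)
U(-55, -11)/4899 - 2000/2468 = (5 + (2/3)*(-11))/4899 - 2000/2468 = (5 - 22/3)*(1/4899) - 2000*1/2468 = -7/3*1/4899 - 500/617 = -7/14697 - 500/617 = -7352819/9068049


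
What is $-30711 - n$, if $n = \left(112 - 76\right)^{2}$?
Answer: $-32007$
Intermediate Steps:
$n = 1296$ ($n = 36^{2} = 1296$)
$-30711 - n = -30711 - 1296 = -32007$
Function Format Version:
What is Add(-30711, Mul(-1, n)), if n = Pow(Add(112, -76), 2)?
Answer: -32007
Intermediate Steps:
n = 1296 (n = Pow(36, 2) = 1296)
Add(-30711, Mul(-1, n)) = Add(-30711, Mul(-1, 1296)) = Add(-30711, -1296) = -32007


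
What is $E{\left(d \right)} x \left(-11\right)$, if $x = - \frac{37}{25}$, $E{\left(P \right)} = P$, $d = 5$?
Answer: $\frac{407}{5} \approx 81.4$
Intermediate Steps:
$x = - \frac{37}{25}$ ($x = \left(-37\right) \frac{1}{25} = - \frac{37}{25} \approx -1.48$)
$E{\left(d \right)} x \left(-11\right) = 5 \left(- \frac{37}{25}\right) \left(-11\right) = \left(- \frac{37}{5}\right) \left(-11\right) = \frac{407}{5}$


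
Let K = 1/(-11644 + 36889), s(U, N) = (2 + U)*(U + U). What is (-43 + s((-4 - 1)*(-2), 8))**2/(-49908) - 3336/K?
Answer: -4203118045369/49908 ≈ -8.4217e+7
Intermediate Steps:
s(U, N) = 2*U*(2 + U) (s(U, N) = (2 + U)*(2*U) = 2*U*(2 + U))
K = 1/25245 ≈ 3.9612e-5
(-43 + s((-4 - 1)*(-2), 8))**2/(-49908) - 3336/K = (-43 + 2*((-4 - 1)*(-2))*(2 + (-4 - 1)*(-2)))**2/(-49908) - 3336/1/25245 = (-43 + 2*(-5*(-2))*(2 - 5*(-2)))**2*(-1/49908) - 3336*25245 = (-43 + 2*10*(2 + 10))**2*(-1/49908) - 84217320 = (-43 + 2*10*12)**2*(-1/49908) - 84217320 = (-43 + 240)**2*(-1/49908) - 84217320 = 197**2*(-1/49908) - 84217320 = 38809*(-1/49908) - 84217320 = -38809/49908 - 84217320 = -4203118045369/49908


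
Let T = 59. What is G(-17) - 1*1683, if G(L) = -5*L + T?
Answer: -1539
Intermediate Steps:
G(L) = 59 - 5*L (G(L) = -5*L + 59 = 59 - 5*L)
G(-17) - 1*1683 = (59 - 5*(-17)) - 1*1683 = (59 + 85) - 1683 = 144 - 1683 = -1539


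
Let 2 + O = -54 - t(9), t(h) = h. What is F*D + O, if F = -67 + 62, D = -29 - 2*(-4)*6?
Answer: -160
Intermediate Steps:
O = -65 (O = -2 + (-54 - 1*9) = -2 + (-54 - 9) = -2 - 63 = -65)
D = 19 (D = -29 - (-8)*6 = -29 - 1*(-48) = -29 + 48 = 19)
F = -5
F*D + O = -5*19 - 65 = -95 - 65 = -160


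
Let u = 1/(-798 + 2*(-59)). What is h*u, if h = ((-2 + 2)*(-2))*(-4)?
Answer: 0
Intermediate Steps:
h = 0 (h = (0*(-2))*(-4) = 0*(-4) = 0)
u = -1/916 (u = 1/(-798 - 118) = 1/(-916) = -1/916 ≈ -0.0010917)
h*u = 0*(-1/916) = 0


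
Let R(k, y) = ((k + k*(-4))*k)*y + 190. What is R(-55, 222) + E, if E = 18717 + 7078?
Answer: -1988665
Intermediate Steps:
E = 25795
R(k, y) = 190 - 3*y*k² (R(k, y) = ((k - 4*k)*k)*y + 190 = ((-3*k)*k)*y + 190 = (-3*k²)*y + 190 = -3*y*k² + 190 = 190 - 3*y*k²)
R(-55, 222) + E = (190 - 3*222*(-55)²) + 25795 = (190 - 3*222*3025) + 25795 = (190 - 2014650) + 25795 = -2014460 + 25795 = -1988665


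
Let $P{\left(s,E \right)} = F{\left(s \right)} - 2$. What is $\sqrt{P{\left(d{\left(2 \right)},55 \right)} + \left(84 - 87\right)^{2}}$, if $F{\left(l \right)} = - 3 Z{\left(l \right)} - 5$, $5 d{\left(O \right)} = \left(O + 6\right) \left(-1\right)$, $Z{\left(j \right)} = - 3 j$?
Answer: $\frac{i \sqrt{310}}{5} \approx 3.5214 i$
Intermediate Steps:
$d{\left(O \right)} = - \frac{6}{5} - \frac{O}{5}$ ($d{\left(O \right)} = \frac{\left(O + 6\right) \left(-1\right)}{5} = \frac{\left(6 + O\right) \left(-1\right)}{5} = \frac{-6 - O}{5} = - \frac{6}{5} - \frac{O}{5}$)
$F{\left(l \right)} = -5 + 9 l$ ($F{\left(l \right)} = - 3 \left(- 3 l\right) - 5 = 9 l - 5 = -5 + 9 l$)
$P{\left(s,E \right)} = -7 + 9 s$ ($P{\left(s,E \right)} = \left(-5 + 9 s\right) - 2 = -7 + 9 s$)
$\sqrt{P{\left(d{\left(2 \right)},55 \right)} + \left(84 - 87\right)^{2}} = \sqrt{\left(-7 + 9 \left(- \frac{6}{5} - \frac{2}{5}\right)\right) + \left(84 - 87\right)^{2}} = \sqrt{\left(-7 + 9 \left(- \frac{6}{5} - \frac{2}{5}\right)\right) + \left(-3\right)^{2}} = \sqrt{\left(-7 + 9 \left(- \frac{8}{5}\right)\right) + 9} = \sqrt{\left(-7 - \frac{72}{5}\right) + 9} = \sqrt{- \frac{107}{5} + 9} = \sqrt{- \frac{62}{5}} = \frac{i \sqrt{310}}{5}$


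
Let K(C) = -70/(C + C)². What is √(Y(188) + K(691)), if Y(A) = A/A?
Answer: 3*√212206/1382 ≈ 0.99998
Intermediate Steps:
Y(A) = 1
K(C) = -35/(2*C²) (K(C) = -70*1/(4*C²) = -35/(2*C²))
√(Y(188) + K(691)) = √(1 - 35/2/691²) = √(1 - 35/2*1/477481) = √(1 - 35/954962) = √(954927/954962) = 3*√212206/1382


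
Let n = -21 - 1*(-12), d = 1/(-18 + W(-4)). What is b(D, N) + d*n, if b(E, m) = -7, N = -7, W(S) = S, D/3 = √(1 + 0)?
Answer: -145/22 ≈ -6.5909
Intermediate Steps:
D = 3 (D = 3*√(1 + 0) = 3*√1 = 3*1 = 3)
d = -1/22 (d = 1/(-18 - 4) = 1/(-22) = -1/22 ≈ -0.045455)
n = -9 (n = -21 + 12 = -9)
b(D, N) + d*n = -7 - 1/22*(-9) = -7 + 9/22 = -145/22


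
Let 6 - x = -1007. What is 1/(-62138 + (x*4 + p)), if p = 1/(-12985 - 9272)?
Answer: -22257/1292820103 ≈ -1.7216e-5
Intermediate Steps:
x = 1013 (x = 6 - 1*(-1007) = 6 + 1007 = 1013)
p = -1/22257 (p = 1/(-22257) = -1/22257 ≈ -4.4930e-5)
1/(-62138 + (x*4 + p)) = 1/(-62138 + (1013*4 - 1/22257)) = 1/(-62138 + (4052 - 1/22257)) = 1/(-62138 + 90185363/22257) = 1/(-1292820103/22257) = -22257/1292820103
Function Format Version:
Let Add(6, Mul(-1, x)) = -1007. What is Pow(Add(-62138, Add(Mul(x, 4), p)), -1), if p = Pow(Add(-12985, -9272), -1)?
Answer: Rational(-22257, 1292820103) ≈ -1.7216e-5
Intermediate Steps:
x = 1013 (x = Add(6, Mul(-1, -1007)) = Add(6, 1007) = 1013)
p = Rational(-1, 22257) (p = Pow(-22257, -1) = Rational(-1, 22257) ≈ -4.4930e-5)
Pow(Add(-62138, Add(Mul(x, 4), p)), -1) = Pow(Add(-62138, Add(Mul(1013, 4), Rational(-1, 22257))), -1) = Pow(Add(-62138, Add(4052, Rational(-1, 22257))), -1) = Pow(Add(-62138, Rational(90185363, 22257)), -1) = Pow(Rational(-1292820103, 22257), -1) = Rational(-22257, 1292820103)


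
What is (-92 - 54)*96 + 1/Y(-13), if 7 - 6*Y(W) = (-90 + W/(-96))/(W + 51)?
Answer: -478806720/34163 ≈ -14015.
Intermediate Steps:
Y(W) = 7/6 - (-90 - W/96)/(6*(51 + W)) (Y(W) = 7/6 - (-90 + W/(-96))/(6*(W + 51)) = 7/6 - (-90 + W*(-1/96))/(6*(51 + W)) = 7/6 - (-90 - W/96)/(6*(51 + W)))
(-92 - 54)*96 + 1/Y(-13) = (-92 - 54)*96 + 1/((42912 + 673*(-13))/(576*(51 - 13))) = -146*96 + 1/((1/576)*(42912 - 8749)/38) = -14016 + 1/((1/576)*(1/38)*34163) = -14016 + 1/(34163/21888) = -14016 + 21888/34163 = -478806720/34163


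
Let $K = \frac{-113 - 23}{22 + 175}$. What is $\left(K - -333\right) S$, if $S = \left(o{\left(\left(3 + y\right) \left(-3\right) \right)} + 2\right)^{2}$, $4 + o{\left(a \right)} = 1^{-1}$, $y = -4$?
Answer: $\frac{65465}{197} \approx 332.31$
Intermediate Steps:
$K = - \frac{136}{197} \approx -0.69036$
$o{\left(a \right)} = -3$ ($o{\left(a \right)} = -4 + 1^{-1} = -4 + 1 = -3$)
$S = 1$ ($S = \left(-3 + 2\right)^{2} = \left(-1\right)^{2} = 1$)
$\left(K - -333\right) S = \left(- \frac{136}{197} - -333\right) 1 = \left(- \frac{136}{197} + 333\right) 1 = \frac{65465}{197} \cdot 1 = \frac{65465}{197}$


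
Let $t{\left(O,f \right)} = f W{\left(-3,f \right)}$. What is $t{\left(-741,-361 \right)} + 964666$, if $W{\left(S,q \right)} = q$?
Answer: $1094987$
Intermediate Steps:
$t{\left(O,f \right)} = f^{2}$ ($t{\left(O,f \right)} = f f = f^{2}$)
$t{\left(-741,-361 \right)} + 964666 = \left(-361\right)^{2} + 964666 = 130321 + 964666 = 1094987$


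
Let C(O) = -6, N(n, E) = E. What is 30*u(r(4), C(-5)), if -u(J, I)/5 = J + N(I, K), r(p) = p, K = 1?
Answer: -750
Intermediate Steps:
u(J, I) = -5 - 5*J (u(J, I) = -5*(J + 1) = -5*(1 + J) = -5 - 5*J)
30*u(r(4), C(-5)) = 30*(-5 - 5*4) = 30*(-5 - 20) = 30*(-25) = -750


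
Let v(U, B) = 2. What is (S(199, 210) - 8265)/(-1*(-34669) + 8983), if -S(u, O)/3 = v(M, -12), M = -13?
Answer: -8271/43652 ≈ -0.18948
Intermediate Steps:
S(u, O) = -6 (S(u, O) = -3*2 = -6)
(S(199, 210) - 8265)/(-1*(-34669) + 8983) = (-6 - 8265)/(-1*(-34669) + 8983) = -8271/(34669 + 8983) = -8271/43652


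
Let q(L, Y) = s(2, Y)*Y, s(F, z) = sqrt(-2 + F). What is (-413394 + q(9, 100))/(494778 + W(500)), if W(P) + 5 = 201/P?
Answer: -206697000/247386701 ≈ -0.83552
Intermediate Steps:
W(P) = -5 + 201/P
q(L, Y) = 0 (q(L, Y) = sqrt(-2 + 2)*Y = sqrt(0)*Y = 0*Y = 0)
(-413394 + q(9, 100))/(494778 + W(500)) = (-413394 + 0)/(494778 + (-5 + 201/500)) = -413394/(494778 + (-5 + 201*(1/500))) = -413394/(494778 + (-5 + 201/500)) = -413394/(494778 - 2299/500) = -413394/247386701/500 = -413394*500/247386701 = -206697000/247386701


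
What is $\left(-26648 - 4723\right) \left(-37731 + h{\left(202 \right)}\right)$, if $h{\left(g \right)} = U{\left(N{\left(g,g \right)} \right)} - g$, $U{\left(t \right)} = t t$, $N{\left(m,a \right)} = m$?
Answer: $-90066141$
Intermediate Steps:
$U{\left(t \right)} = t^{2}$
$h{\left(g \right)} = g^{2} - g$
$\left(-26648 - 4723\right) \left(-37731 + h{\left(202 \right)}\right) = \left(-26648 - 4723\right) \left(-37731 + 202 \left(-1 + 202\right)\right) = - 31371 \left(-37731 + 202 \cdot 201\right) = - 31371 \left(-37731 + 40602\right) = \left(-31371\right) 2871 = -90066141$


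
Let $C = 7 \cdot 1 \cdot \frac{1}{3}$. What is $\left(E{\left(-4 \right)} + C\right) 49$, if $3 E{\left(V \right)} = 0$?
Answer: $\frac{343}{3} \approx 114.33$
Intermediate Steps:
$E{\left(V \right)} = 0$ ($E{\left(V \right)} = \frac{1}{3} \cdot 0 = 0$)
$C = \frac{7}{3}$ ($C = 7 \cdot 1 \cdot \frac{1}{3} = 7 \cdot \frac{1}{3} = \frac{7}{3} \approx 2.3333$)
$\left(E{\left(-4 \right)} + C\right) 49 = \left(0 + \frac{7}{3}\right) 49 = \frac{7}{3} \cdot 49 = \frac{343}{3}$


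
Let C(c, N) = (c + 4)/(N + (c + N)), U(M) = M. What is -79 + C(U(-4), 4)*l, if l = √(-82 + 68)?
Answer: -79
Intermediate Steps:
C(c, N) = (4 + c)/(c + 2*N) (C(c, N) = (4 + c)/(N + (N + c)) = (4 + c)/(c + 2*N))
l = I*√14 (l = √(-14) = I*√14 ≈ 3.7417*I)
-79 + C(U(-4), 4)*l = -79 + ((4 - 4)/(-4 + 2*4))*(I*√14) = -79 + (0/(-4 + 8))*(I*√14) = -79 + (0/4)*(I*√14) = -79 + ((¼)*0)*(I*√14) = -79 + 0*(I*√14) = -79 + 0 = -79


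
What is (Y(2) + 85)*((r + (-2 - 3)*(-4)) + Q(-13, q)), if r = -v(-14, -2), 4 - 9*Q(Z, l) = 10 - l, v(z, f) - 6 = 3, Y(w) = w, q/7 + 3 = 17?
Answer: 5539/3 ≈ 1846.3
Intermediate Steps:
q = 98 (q = -21 + 7*17 = -21 + 119 = 98)
v(z, f) = 9 (v(z, f) = 6 + 3 = 9)
Q(Z, l) = -2/3 + l/9 (Q(Z, l) = 4/9 - (10 - l)/9 = 4/9 + (-10/9 + l/9) = -2/3 + l/9)
r = -9 (r = -1*9 = -9)
(Y(2) + 85)*((r + (-2 - 3)*(-4)) + Q(-13, q)) = (2 + 85)*((-9 + (-2 - 3)*(-4)) + (-2/3 + (1/9)*98)) = 87*((-9 - 5*(-4)) + (-2/3 + 98/9)) = 87*((-9 + 20) + 92/9) = 87*(11 + 92/9) = 87*(191/9) = 5539/3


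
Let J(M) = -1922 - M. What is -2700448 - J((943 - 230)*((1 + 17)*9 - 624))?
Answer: -3027932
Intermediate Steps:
-2700448 - J((943 - 230)*((1 + 17)*9 - 624)) = -2700448 - (-1922 - (943 - 230)*((1 + 17)*9 - 624)) = -2700448 - (-1922 - 713*(18*9 - 624)) = -2700448 - (-1922 - 713*(162 - 624)) = -2700448 - (-1922 - 713*(-462)) = -2700448 - (-1922 - 1*(-329406)) = -2700448 - (-1922 + 329406) = -2700448 - 1*327484 = -2700448 - 327484 = -3027932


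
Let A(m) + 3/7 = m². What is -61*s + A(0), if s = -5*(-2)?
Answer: -4273/7 ≈ -610.43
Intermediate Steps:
A(m) = -3/7 + m²
s = 10
-61*s + A(0) = -61*10 + (-3/7 + 0²) = -610 + (-3/7 + 0) = -610 - 3/7 = -4273/7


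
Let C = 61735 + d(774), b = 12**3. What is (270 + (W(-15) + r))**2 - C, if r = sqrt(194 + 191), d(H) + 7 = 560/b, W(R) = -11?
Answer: 619669/108 + 518*sqrt(385) ≈ 15902.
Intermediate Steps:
b = 1728
d(H) = -721/108 (d(H) = -7 + 560/1728 = -7 + 560*(1/1728) = -7 + 35/108 = -721/108)
r = sqrt(385) ≈ 19.621
C = 6666659/108 (C = 61735 - 721/108 = 6666659/108 ≈ 61728.)
(270 + (W(-15) + r))**2 - C = (270 + (-11 + sqrt(385)))**2 - 1*6666659/108 = (259 + sqrt(385))**2 - 6666659/108 = -6666659/108 + (259 + sqrt(385))**2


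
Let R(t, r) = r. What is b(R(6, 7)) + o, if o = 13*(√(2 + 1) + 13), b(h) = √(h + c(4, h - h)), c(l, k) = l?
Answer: 169 + √11 + 13*√3 ≈ 194.83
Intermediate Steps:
b(h) = √(4 + h) (b(h) = √(h + 4) = √(4 + h))
o = 169 + 13*√3 (o = 13*(√3 + 13) = 13*(13 + √3) = 169 + 13*√3 ≈ 191.52)
b(R(6, 7)) + o = √(4 + 7) + (169 + 13*√3) = √11 + (169 + 13*√3) = 169 + √11 + 13*√3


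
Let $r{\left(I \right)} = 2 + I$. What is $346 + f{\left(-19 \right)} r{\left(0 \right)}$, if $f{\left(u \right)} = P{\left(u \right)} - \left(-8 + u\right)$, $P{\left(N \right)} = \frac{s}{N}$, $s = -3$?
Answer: $\frac{7606}{19} \approx 400.32$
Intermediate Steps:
$P{\left(N \right)} = - \frac{3}{N}$
$f{\left(u \right)} = 8 - u - \frac{3}{u}$ ($f{\left(u \right)} = - \frac{3}{u} - \left(-8 + u\right) = 8 - u - \frac{3}{u}$)
$346 + f{\left(-19 \right)} r{\left(0 \right)} = 346 + \left(8 - -19 - \frac{3}{-19}\right) \left(2 + 0\right) = 346 + \left(8 + 19 - - \frac{3}{19}\right) 2 = 346 + \left(8 + 19 + \frac{3}{19}\right) 2 = 346 + \frac{516}{19} \cdot 2 = 346 + \frac{1032}{19} = \frac{7606}{19}$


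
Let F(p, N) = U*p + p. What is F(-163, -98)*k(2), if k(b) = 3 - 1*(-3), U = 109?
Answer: -107580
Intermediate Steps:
F(p, N) = 110*p (F(p, N) = 109*p + p = 110*p)
k(b) = 6 (k(b) = 3 + 3 = 6)
F(-163, -98)*k(2) = (110*(-163))*6 = -17930*6 = -107580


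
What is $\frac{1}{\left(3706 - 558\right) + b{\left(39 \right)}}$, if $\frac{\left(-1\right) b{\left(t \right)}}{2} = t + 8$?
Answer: $\frac{1}{3054} \approx 0.00032744$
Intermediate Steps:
$b{\left(t \right)} = -16 - 2 t$ ($b{\left(t \right)} = - 2 \left(t + 8\right) = - 2 \left(8 + t\right) = -16 - 2 t$)
$\frac{1}{\left(3706 - 558\right) + b{\left(39 \right)}} = \frac{1}{\left(3706 - 558\right) - 94} = \frac{1}{3148 - 94} = \frac{1}{3054}$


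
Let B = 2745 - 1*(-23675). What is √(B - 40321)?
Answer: I*√13901 ≈ 117.9*I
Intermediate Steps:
B = 26420 (B = 2745 + 23675 = 26420)
√(B - 40321) = √(26420 - 40321) = √(-13901) = I*√13901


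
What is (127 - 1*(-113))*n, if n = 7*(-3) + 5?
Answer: -3840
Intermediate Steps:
n = -16 (n = -21 + 5 = -16)
(127 - 1*(-113))*n = (127 - 1*(-113))*(-16) = (127 + 113)*(-16) = 240*(-16) = -3840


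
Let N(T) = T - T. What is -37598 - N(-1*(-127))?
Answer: -37598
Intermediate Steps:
N(T) = 0
-37598 - N(-1*(-127)) = -37598 - 1*0 = -37598 + 0 = -37598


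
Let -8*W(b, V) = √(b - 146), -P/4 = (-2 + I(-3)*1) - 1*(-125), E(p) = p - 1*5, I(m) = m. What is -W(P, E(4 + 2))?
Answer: I*√626/8 ≈ 3.1275*I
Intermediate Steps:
E(p) = -5 + p (E(p) = p - 5 = -5 + p)
P = -480 (P = -4*((-2 - 3*1) - 1*(-125)) = -4*((-2 - 3) + 125) = -4*(-5 + 125) = -4*120 = -480)
W(b, V) = -√(-146 + b)/8 (W(b, V) = -√(b - 146)/8 = -√(-146 + b)/8)
-W(P, E(4 + 2)) = -(-1)*√(-146 - 480)/8 = -(-1)*√(-626)/8 = -(-1)*I*√626/8 = I*√626/8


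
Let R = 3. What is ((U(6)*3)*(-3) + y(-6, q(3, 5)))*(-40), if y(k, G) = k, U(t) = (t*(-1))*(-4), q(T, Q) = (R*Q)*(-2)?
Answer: 8880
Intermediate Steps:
q(T, Q) = -6*Q (q(T, Q) = (3*Q)*(-2) = -6*Q)
U(t) = 4*t (U(t) = -t*(-4) = 4*t)
((U(6)*3)*(-3) + y(-6, q(3, 5)))*(-40) = (((4*6)*3)*(-3) - 6)*(-40) = ((24*3)*(-3) - 6)*(-40) = (72*(-3) - 6)*(-40) = (-216 - 6)*(-40) = -222*(-40) = 8880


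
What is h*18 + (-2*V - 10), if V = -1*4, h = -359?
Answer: -6464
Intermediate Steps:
V = -4
h*18 + (-2*V - 10) = -359*18 + (-2*(-4) - 10) = -6462 + (8 - 10) = -6462 - 2 = -6464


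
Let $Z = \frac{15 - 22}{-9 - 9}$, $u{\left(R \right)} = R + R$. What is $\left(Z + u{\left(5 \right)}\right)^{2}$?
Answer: $\frac{34969}{324} \approx 107.93$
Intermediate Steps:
$u{\left(R \right)} = 2 R$
$Z = \frac{7}{18}$ ($Z = - \frac{7}{-18} = \left(-7\right) \left(- \frac{1}{18}\right) = \frac{7}{18} \approx 0.38889$)
$\left(Z + u{\left(5 \right)}\right)^{2} = \left(\frac{7}{18} + 2 \cdot 5\right)^{2} = \left(\frac{7}{18} + 10\right)^{2} = \left(\frac{187}{18}\right)^{2} = \frac{34969}{324}$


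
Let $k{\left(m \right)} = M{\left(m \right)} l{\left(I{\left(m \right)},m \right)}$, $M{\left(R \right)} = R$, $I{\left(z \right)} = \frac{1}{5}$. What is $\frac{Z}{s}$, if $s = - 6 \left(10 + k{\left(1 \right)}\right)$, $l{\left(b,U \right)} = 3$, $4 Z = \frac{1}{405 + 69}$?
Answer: $- \frac{1}{147888} \approx -6.7619 \cdot 10^{-6}$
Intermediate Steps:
$I{\left(z \right)} = \frac{1}{5}$
$Z = \frac{1}{1896}$ ($Z = \frac{1}{4 \left(405 + 69\right)} = \frac{1}{4 \cdot 474} = \frac{1}{4} \cdot \frac{1}{474} = \frac{1}{1896} \approx 0.00052743$)
$k{\left(m \right)} = 3 m$ ($k{\left(m \right)} = m 3 = 3 m$)
$s = -78$ ($s = - 6 \left(10 + 3 \cdot 1\right) = - 6 \left(10 + 3\right) = \left(-6\right) 13 = -78$)
$\frac{Z}{s} = \frac{1}{1896 \left(-78\right)} = \frac{1}{1896} \left(- \frac{1}{78}\right) = - \frac{1}{147888}$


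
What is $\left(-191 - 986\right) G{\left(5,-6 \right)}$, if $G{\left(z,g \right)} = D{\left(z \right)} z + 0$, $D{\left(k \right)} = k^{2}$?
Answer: $-147125$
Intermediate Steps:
$G{\left(z,g \right)} = z^{3}$ ($G{\left(z,g \right)} = z^{2} z + 0 = z^{3} + 0 = z^{3}$)
$\left(-191 - 986\right) G{\left(5,-6 \right)} = \left(-191 - 986\right) 5^{3} = \left(-191 - 986\right) 125 = \left(-1177\right) 125 = -147125$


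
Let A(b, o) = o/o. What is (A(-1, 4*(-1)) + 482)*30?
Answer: 14490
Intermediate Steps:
A(b, o) = 1
(A(-1, 4*(-1)) + 482)*30 = (1 + 482)*30 = 483*30 = 14490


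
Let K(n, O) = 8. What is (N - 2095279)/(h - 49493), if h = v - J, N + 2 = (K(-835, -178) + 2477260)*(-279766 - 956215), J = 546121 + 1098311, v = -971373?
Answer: 3061858275189/2665298 ≈ 1.1488e+6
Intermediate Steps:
J = 1644432
N = -3061856179910 (N = -2 + (8 + 2477260)*(-279766 - 956215) = -2 + 2477268*(-1235981) = -2 - 3061856179908 = -3061856179910)
h = -2615805 (h = -971373 - 1*1644432 = -971373 - 1644432 = -2615805)
(N - 2095279)/(h - 49493) = (-3061856179910 - 2095279)/(-2615805 - 49493) = -3061858275189/(-2665298) = -3061858275189*(-1/2665298) = 3061858275189/2665298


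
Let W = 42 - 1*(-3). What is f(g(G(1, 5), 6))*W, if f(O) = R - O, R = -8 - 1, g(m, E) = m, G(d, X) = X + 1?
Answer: -675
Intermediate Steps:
G(d, X) = 1 + X
R = -9
f(O) = -9 - O
W = 45 (W = 42 + 3 = 45)
f(g(G(1, 5), 6))*W = (-9 - (1 + 5))*45 = (-9 - 1*6)*45 = (-9 - 6)*45 = -15*45 = -675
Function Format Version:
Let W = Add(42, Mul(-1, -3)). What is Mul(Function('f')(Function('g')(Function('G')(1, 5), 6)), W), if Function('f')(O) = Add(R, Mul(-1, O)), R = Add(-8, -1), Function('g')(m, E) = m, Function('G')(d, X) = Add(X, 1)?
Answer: -675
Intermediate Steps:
Function('G')(d, X) = Add(1, X)
R = -9
Function('f')(O) = Add(-9, Mul(-1, O))
W = 45 (W = Add(42, 3) = 45)
Mul(Function('f')(Function('g')(Function('G')(1, 5), 6)), W) = Mul(Add(-9, Mul(-1, Add(1, 5))), 45) = Mul(Add(-9, Mul(-1, 6)), 45) = Mul(Add(-9, -6), 45) = Mul(-15, 45) = -675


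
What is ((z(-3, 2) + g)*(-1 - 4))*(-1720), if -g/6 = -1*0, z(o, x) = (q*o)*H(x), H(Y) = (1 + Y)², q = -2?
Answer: 464400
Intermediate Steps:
z(o, x) = -2*o*(1 + x)² (z(o, x) = (-2*o)*(1 + x)² = -2*o*(1 + x)²)
g = 0 (g = -(-6)*0 = -6*0 = 0)
((z(-3, 2) + g)*(-1 - 4))*(-1720) = ((-2*(-3)*(1 + 2)² + 0)*(-1 - 4))*(-1720) = ((-2*(-3)*3² + 0)*(-5))*(-1720) = ((-2*(-3)*9 + 0)*(-5))*(-1720) = ((54 + 0)*(-5))*(-1720) = (54*(-5))*(-1720) = -270*(-1720) = 464400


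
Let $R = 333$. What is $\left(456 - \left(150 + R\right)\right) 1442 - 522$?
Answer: $-39456$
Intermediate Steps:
$\left(456 - \left(150 + R\right)\right) 1442 - 522 = \left(456 - 483\right) 1442 - 522 = \left(-27\right) 1442 - 522 = -38934 - 522 = -39456$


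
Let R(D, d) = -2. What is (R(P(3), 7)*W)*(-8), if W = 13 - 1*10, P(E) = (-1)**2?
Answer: 48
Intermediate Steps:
P(E) = 1
W = 3 (W = 13 - 10 = 3)
(R(P(3), 7)*W)*(-8) = -2*3*(-8) = -6*(-8) = 48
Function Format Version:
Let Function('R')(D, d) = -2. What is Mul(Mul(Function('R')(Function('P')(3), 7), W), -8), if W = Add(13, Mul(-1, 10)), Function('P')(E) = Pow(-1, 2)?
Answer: 48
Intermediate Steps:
Function('P')(E) = 1
W = 3 (W = Add(13, -10) = 3)
Mul(Mul(Function('R')(Function('P')(3), 7), W), -8) = Mul(Mul(-2, 3), -8) = Mul(-6, -8) = 48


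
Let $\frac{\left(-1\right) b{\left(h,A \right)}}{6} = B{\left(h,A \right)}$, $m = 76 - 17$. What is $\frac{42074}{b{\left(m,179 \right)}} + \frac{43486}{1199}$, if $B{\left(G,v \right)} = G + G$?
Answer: $- \frac{9829319}{424446} \approx -23.158$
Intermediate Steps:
$B{\left(G,v \right)} = 2 G$
$m = 59$ ($m = 76 - 17 = 59$)
$b{\left(h,A \right)} = - 12 h$ ($b{\left(h,A \right)} = - 6 \cdot 2 h = - 12 h$)
$\frac{42074}{b{\left(m,179 \right)}} + \frac{43486}{1199} = \frac{42074}{\left(-12\right) 59} + \frac{43486}{1199} = \frac{42074}{-708} + 43486 \cdot \frac{1}{1199} = 42074 \left(- \frac{1}{708}\right) + \frac{43486}{1199} = - \frac{21037}{354} + \frac{43486}{1199} = - \frac{9829319}{424446}$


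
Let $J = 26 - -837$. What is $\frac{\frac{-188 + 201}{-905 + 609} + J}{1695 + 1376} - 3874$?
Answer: $- \frac{3521272549}{909016} \approx -3873.7$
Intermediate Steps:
$J = 863$ ($J = 26 + 837 = 863$)
$\frac{\frac{-188 + 201}{-905 + 609} + J}{1695 + 1376} - 3874 = \frac{\frac{-188 + 201}{-905 + 609} + 863}{1695 + 1376} - 3874 = \frac{\frac{13}{-296} + 863}{3071} - 3874 = \left(13 \left(- \frac{1}{296}\right) + 863\right) \frac{1}{3071} - 3874 = \left(- \frac{13}{296} + 863\right) \frac{1}{3071} - 3874 = \frac{255435}{296} \cdot \frac{1}{3071} - 3874 = \frac{255435}{909016} - 3874 = - \frac{3521272549}{909016}$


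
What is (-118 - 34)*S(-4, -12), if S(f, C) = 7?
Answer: -1064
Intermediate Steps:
(-118 - 34)*S(-4, -12) = (-118 - 34)*7 = -152*7 = -1064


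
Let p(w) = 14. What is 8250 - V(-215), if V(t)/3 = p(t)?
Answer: 8208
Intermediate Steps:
V(t) = 42 (V(t) = 3*14 = 42)
8250 - V(-215) = 8250 - 1*42 = 8250 - 42 = 8208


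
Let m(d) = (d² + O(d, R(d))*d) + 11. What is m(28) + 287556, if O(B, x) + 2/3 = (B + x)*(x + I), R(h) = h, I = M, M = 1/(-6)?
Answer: 331975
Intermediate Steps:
M = -⅙ ≈ -0.16667
I = -⅙ ≈ -0.16667
O(B, x) = -⅔ + (-⅙ + x)*(B + x) (O(B, x) = -⅔ + (B + x)*(x - ⅙) = -⅔ + (B + x)*(-⅙ + x) = -⅔ + (-⅙ + x)*(B + x))
m(d) = 11 + d² + d*(-⅔ + 2*d² - d/3) (m(d) = (d² + (-⅔ + d² - d/6 - d/6 + d*d)*d) + 11 = (d² + (-⅔ + d² - d/6 - d/6 + d²)*d) + 11 = (d² + (-⅔ + 2*d² - d/3)*d) + 11 = (d² + d*(-⅔ + 2*d² - d/3)) + 11 = 11 + d² + d*(-⅔ + 2*d² - d/3))
m(28) + 287556 = (11 + 2*28³ - ⅔*28 + (⅔)*28²) + 287556 = (11 + 2*21952 - 56/3 + (⅔)*784) + 287556 = (11 + 43904 - 56/3 + 1568/3) + 287556 = 44419 + 287556 = 331975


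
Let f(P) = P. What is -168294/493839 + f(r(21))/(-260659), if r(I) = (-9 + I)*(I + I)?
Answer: -2100773362/6129694281 ≈ -0.34272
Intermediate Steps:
r(I) = 2*I*(-9 + I) (r(I) = (-9 + I)*(2*I) = 2*I*(-9 + I))
-168294/493839 + f(r(21))/(-260659) = -168294/493839 + (2*21*(-9 + 21))/(-260659) = -168294*1/493839 + (2*21*12)*(-1/260659) = -56098/164613 + 504*(-1/260659) = -56098/164613 - 72/37237 = -2100773362/6129694281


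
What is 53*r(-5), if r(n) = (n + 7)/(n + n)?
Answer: -53/5 ≈ -10.600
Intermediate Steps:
r(n) = (7 + n)/(2*n) (r(n) = (7 + n)/((2*n)) = (7 + n)*(1/(2*n)) = (7 + n)/(2*n))
53*r(-5) = 53*((½)*(7 - 5)/(-5)) = 53*((½)*(-⅕)*2) = 53*(-⅕) = -53/5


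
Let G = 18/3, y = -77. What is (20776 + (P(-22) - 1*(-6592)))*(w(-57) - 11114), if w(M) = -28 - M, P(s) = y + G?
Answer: -302587245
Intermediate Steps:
G = 6 (G = 18*(⅓) = 6)
P(s) = -71 (P(s) = -77 + 6 = -71)
(20776 + (P(-22) - 1*(-6592)))*(w(-57) - 11114) = (20776 + (-71 - 1*(-6592)))*((-28 - 1*(-57)) - 11114) = (20776 + (-71 + 6592))*((-28 + 57) - 11114) = (20776 + 6521)*(29 - 11114) = 27297*(-11085) = -302587245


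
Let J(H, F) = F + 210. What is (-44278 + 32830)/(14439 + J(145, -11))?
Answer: -5724/7319 ≈ -0.78207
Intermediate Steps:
J(H, F) = 210 + F
(-44278 + 32830)/(14439 + J(145, -11)) = (-44278 + 32830)/(14439 + (210 - 11)) = -11448/(14439 + 199) = -11448/14638 = -11448*1/14638 = -5724/7319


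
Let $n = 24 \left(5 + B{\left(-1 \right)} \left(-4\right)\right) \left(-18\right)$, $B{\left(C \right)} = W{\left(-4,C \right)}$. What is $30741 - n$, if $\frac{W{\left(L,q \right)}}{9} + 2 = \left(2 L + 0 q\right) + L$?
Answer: $250629$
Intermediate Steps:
$W{\left(L,q \right)} = -18 + 27 L$ ($W{\left(L,q \right)} = -18 + 9 \left(\left(2 L + 0 q\right) + L\right) = -18 + 9 \left(\left(2 L + 0\right) + L\right) = -18 + 9 \left(2 L + L\right) = -18 + 9 \cdot 3 L = -18 + 27 L$)
$B{\left(C \right)} = -126$ ($B{\left(C \right)} = -18 + 27 \left(-4\right) = -18 - 108 = -126$)
$n = -219888$ ($n = 24 \left(5 - -504\right) \left(-18\right) = 24 \left(5 + 504\right) \left(-18\right) = 24 \cdot 509 \left(-18\right) = 12216 \left(-18\right) = -219888$)
$30741 - n = 30741 - -219888 = 30741 + 219888 = 250629$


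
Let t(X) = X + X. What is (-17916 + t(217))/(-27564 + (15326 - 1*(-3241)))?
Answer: 17482/8997 ≈ 1.9431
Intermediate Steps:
t(X) = 2*X
(-17916 + t(217))/(-27564 + (15326 - 1*(-3241))) = (-17916 + 2*217)/(-27564 + (15326 - 1*(-3241))) = (-17916 + 434)/(-27564 + (15326 + 3241)) = -17482/(-27564 + 18567) = -17482/(-8997) = -17482*(-1/8997) = 17482/8997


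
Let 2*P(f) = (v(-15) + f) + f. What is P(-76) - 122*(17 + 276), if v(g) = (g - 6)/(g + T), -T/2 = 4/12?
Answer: -3367205/94 ≈ -35821.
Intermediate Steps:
T = -2/3 (T = -8/12 = -2*1/3 = -2/3 ≈ -0.66667)
v(g) = (-6 + g)/(-2/3 + g) (v(g) = (g - 6)/(g - 2/3) = (-6 + g)/(-2/3 + g))
P(f) = 63/94 + f (P(f) = ((3*(-6 - 15)/(-2 + 3*(-15)) + f) + f)/2 = ((3*(-21)/(-2 - 45) + f) + f)/2 = ((3*(-21)/(-47) + f) + f)/2 = ((3*(-1/47)*(-21) + f) + f)/2 = ((63/47 + f) + f)/2 = (63/47 + 2*f)/2 = 63/94 + f)
P(-76) - 122*(17 + 276) = (63/94 - 76) - 122*(17 + 276) = -7081/94 - 122*293 = -7081/94 - 35746 = -3367205/94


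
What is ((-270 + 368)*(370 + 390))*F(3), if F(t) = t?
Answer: 223440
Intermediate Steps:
((-270 + 368)*(370 + 390))*F(3) = ((-270 + 368)*(370 + 390))*3 = (98*760)*3 = 74480*3 = 223440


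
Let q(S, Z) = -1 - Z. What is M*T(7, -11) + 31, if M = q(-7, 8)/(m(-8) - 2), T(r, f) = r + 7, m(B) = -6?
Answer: 187/4 ≈ 46.750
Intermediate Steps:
T(r, f) = 7 + r
M = 9/8 (M = (-1 - 1*8)/(-6 - 2) = (-1 - 8)/(-8) = -9*(-1/8) = 9/8 ≈ 1.1250)
M*T(7, -11) + 31 = 9*(7 + 7)/8 + 31 = (9/8)*14 + 31 = 63/4 + 31 = 187/4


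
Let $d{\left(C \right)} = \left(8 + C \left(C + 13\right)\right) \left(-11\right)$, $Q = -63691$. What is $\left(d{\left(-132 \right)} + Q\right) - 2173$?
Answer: $-238740$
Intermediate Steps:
$d{\left(C \right)} = -88 - 11 C \left(13 + C\right)$ ($d{\left(C \right)} = \left(8 + C \left(13 + C\right)\right) \left(-11\right) = -88 - 11 C \left(13 + C\right)$)
$\left(d{\left(-132 \right)} + Q\right) - 2173 = \left(\left(-88 - -18876 - 11 \left(-132\right)^{2}\right) - 63691\right) - 2173 = \left(\left(-88 + 18876 - 191664\right) - 63691\right) - 2173 = \left(-172876 - 63691\right) - 2173 = -236567 - 2173 = -238740$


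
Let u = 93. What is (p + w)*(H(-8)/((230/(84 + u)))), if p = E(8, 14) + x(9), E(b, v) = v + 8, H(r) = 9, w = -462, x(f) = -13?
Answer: -721629/230 ≈ -3137.5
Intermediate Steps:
E(b, v) = 8 + v
p = 9 (p = (8 + 14) - 13 = 22 - 13 = 9)
(p + w)*(H(-8)/((230/(84 + u)))) = (9 - 462)*(9/((230/(84 + 93)))) = -4077/(230/177) = -4077/(230*(1/177)) = -4077/230/177 = -4077*177/230 = -453*1593/230 = -721629/230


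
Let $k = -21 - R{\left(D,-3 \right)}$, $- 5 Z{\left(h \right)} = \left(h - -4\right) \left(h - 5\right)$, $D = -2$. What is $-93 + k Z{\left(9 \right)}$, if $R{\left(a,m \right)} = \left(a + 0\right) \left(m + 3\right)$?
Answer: $\frac{627}{5} \approx 125.4$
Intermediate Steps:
$Z{\left(h \right)} = - \frac{\left(-5 + h\right) \left(4 + h\right)}{5}$ ($Z{\left(h \right)} = - \frac{\left(h - -4\right) \left(h - 5\right)}{5} = - \frac{\left(h + 4\right) \left(-5 + h\right)}{5} = - \frac{\left(4 + h\right) \left(-5 + h\right)}{5} = - \frac{\left(-5 + h\right) \left(4 + h\right)}{5}$)
$R{\left(a,m \right)} = a \left(3 + m\right)$
$k = -21$ ($k = -21 - - 2 \left(3 - 3\right) = -21 - \left(-2\right) 0 = -21 - 0 = -21 + 0 = -21$)
$-93 + k Z{\left(9 \right)} = -93 - 21 \left(4 - \frac{9^{2}}{5} + \frac{1}{5} \cdot 9\right) = -93 - 21 \left(4 - \frac{81}{5} + \frac{9}{5}\right) = -93 - - \frac{1092}{5} = -93 + \frac{1092}{5} = \frac{627}{5}$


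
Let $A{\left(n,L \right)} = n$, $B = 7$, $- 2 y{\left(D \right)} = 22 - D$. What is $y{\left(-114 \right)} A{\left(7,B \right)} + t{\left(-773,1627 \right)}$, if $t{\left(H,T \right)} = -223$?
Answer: $-699$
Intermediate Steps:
$y{\left(D \right)} = -11 + \frac{D}{2}$ ($y{\left(D \right)} = - \frac{22 - D}{2} = -11 + \frac{D}{2}$)
$y{\left(-114 \right)} A{\left(7,B \right)} + t{\left(-773,1627 \right)} = \left(-11 + \frac{1}{2} \left(-114\right)\right) 7 - 223 = \left(-11 - 57\right) 7 - 223 = \left(-68\right) 7 - 223 = -476 - 223 = -699$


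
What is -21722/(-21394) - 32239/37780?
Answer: 65467997/404132660 ≈ 0.16200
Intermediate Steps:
-21722/(-21394) - 32239/37780 = -21722*(-1/21394) - 32239*1/37780 = 10861/10697 - 32239/37780 = 65467997/404132660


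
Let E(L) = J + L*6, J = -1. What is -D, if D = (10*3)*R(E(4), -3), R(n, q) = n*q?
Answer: 2070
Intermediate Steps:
E(L) = -1 + 6*L (E(L) = -1 + L*6 = -1 + 6*L)
D = -2070 (D = (10*3)*((-1 + 6*4)*(-3)) = 30*((-1 + 24)*(-3)) = 30*(23*(-3)) = 30*(-69) = -2070)
-D = -1*(-2070) = 2070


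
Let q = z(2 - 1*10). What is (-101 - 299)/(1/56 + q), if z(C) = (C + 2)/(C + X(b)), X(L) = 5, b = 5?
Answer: -22400/113 ≈ -198.23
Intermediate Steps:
z(C) = (2 + C)/(5 + C) (z(C) = (C + 2)/(C + 5) = (2 + C)/(5 + C))
q = 2 (q = (2 + (2 - 1*10))/(5 + (2 - 1*10)) = (2 + (2 - 10))/(5 + (2 - 10)) = (2 - 8)/(5 - 8) = -6/(-3) = -⅓*(-6) = 2)
(-101 - 299)/(1/56 + q) = (-101 - 299)/(1/56 + 2) = -400/(1/56 + 2) = -400/113/56 = -400*56/113 = -22400/113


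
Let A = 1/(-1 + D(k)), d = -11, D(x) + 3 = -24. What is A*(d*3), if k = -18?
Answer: 33/28 ≈ 1.1786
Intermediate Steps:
D(x) = -27 (D(x) = -3 - 24 = -27)
A = -1/28 (A = 1/(-1 - 27) = 1/(-28) = -1/28 ≈ -0.035714)
A*(d*3) = -(-11)*3/28 = -1/28*(-33) = 33/28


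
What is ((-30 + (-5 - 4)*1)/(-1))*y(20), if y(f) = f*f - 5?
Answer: 15405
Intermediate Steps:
y(f) = -5 + f² (y(f) = f² - 5 = -5 + f²)
((-30 + (-5 - 4)*1)/(-1))*y(20) = ((-30 + (-5 - 4)*1)/(-1))*(-5 + 20²) = ((-30 - 9*1)*(-1))*(-5 + 400) = ((-30 - 9)*(-1))*395 = -39*(-1)*395 = 39*395 = 15405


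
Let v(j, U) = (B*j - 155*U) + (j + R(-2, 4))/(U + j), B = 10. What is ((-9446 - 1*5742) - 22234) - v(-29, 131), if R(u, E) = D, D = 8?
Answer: -572111/34 ≈ -16827.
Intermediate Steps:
R(u, E) = 8
v(j, U) = -155*U + 10*j + (8 + j)/(U + j) (v(j, U) = (10*j - 155*U) + (j + 8)/(U + j) = (-155*U + 10*j) + (8 + j)/(U + j) = -155*U + 10*j + (8 + j)/(U + j))
((-9446 - 1*5742) - 22234) - v(-29, 131) = ((-9446 - 1*5742) - 22234) - (8 - 29 - 155*131² + 10*(-29)² - 145*131*(-29))/(131 - 29) = ((-9446 - 5742) - 22234) - (8 - 29 - 155*17161 + 10*841 + 550855)/102 = (-15188 - 22234) - (8 - 29 - 2659955 + 8410 + 550855)/102 = -37422 - (-2100711)/102 = -37422 - 1*(-700237/34) = -37422 + 700237/34 = -572111/34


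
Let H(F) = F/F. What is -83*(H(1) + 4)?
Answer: -415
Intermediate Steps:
H(F) = 1
-83*(H(1) + 4) = -83*(1 + 4) = -83*5 = -415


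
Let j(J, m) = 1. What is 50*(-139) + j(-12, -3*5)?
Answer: -6949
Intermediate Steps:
50*(-139) + j(-12, -3*5) = 50*(-139) + 1 = -6950 + 1 = -6949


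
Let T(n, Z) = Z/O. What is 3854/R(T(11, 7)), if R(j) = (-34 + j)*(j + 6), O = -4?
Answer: -61664/2431 ≈ -25.366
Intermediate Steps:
T(n, Z) = -Z/4 (T(n, Z) = Z/(-4) = Z*(-¼) = -Z/4)
R(j) = (-34 + j)*(6 + j)
3854/R(T(11, 7)) = 3854/(-204 + (-¼*7)² - (-7)*7) = 3854/(-204 + (-7/4)² - 28*(-7/4)) = 3854/(-204 + 49/16 + 49) = 3854/(-2431/16) = 3854*(-16/2431) = -61664/2431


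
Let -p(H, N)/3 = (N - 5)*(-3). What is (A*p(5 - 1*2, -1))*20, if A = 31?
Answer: -33480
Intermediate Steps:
p(H, N) = -45 + 9*N (p(H, N) = -3*(N - 5)*(-3) = -3*(-5 + N)*(-3) = -3*(15 - 3*N) = -45 + 9*N)
(A*p(5 - 1*2, -1))*20 = (31*(-45 + 9*(-1)))*20 = (31*(-45 - 9))*20 = (31*(-54))*20 = -1674*20 = -33480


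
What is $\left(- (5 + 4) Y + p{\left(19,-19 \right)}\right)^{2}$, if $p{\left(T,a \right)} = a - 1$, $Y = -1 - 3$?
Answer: $256$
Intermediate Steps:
$Y = -4$ ($Y = -1 - 3 = -4$)
$p{\left(T,a \right)} = -1 + a$ ($p{\left(T,a \right)} = a - 1 = -1 + a$)
$\left(- (5 + 4) Y + p{\left(19,-19 \right)}\right)^{2} = \left(- (5 + 4) \left(-4\right) - 20\right)^{2} = \left(\left(-1\right) 9 \left(-4\right) - 20\right)^{2} = \left(\left(-9\right) \left(-4\right) - 20\right)^{2} = \left(36 - 20\right)^{2} = 16^{2} = 256$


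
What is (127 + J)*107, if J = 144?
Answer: 28997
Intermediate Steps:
(127 + J)*107 = (127 + 144)*107 = 271*107 = 28997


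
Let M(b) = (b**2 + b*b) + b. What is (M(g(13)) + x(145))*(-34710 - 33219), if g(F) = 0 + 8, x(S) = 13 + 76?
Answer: -15284025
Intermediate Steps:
x(S) = 89
g(F) = 8
M(b) = b + 2*b**2 (M(b) = (b**2 + b**2) + b = 2*b**2 + b = b + 2*b**2)
(M(g(13)) + x(145))*(-34710 - 33219) = (8*(1 + 2*8) + 89)*(-34710 - 33219) = (8*(1 + 16) + 89)*(-67929) = (8*17 + 89)*(-67929) = (136 + 89)*(-67929) = 225*(-67929) = -15284025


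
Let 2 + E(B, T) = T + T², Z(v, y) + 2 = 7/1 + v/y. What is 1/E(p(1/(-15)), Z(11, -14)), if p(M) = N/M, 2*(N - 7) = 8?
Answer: 196/3915 ≈ 0.050064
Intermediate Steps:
N = 11 (N = 7 + (½)*8 = 7 + 4 = 11)
Z(v, y) = 5 + v/y (Z(v, y) = -2 + (7/1 + v/y) = -2 + (7*1 + v/y) = -2 + (7 + v/y) = 5 + v/y)
p(M) = 11/M
E(B, T) = -2 + T + T² (E(B, T) = -2 + (T + T²) = -2 + T + T²)
1/E(p(1/(-15)), Z(11, -14)) = 1/(-2 + (5 + 11/(-14)) + (5 + 11/(-14))²) = 1/(-2 + (5 + 11*(-1/14)) + (5 + 11*(-1/14))²) = 1/(-2 + (5 - 11/14) + (5 - 11/14)²) = 1/(-2 + 59/14 + (59/14)²) = 1/(-2 + 59/14 + 3481/196) = 1/(3915/196) = 196/3915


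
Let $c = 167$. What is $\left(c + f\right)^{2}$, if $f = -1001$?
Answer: $695556$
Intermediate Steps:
$\left(c + f\right)^{2} = \left(167 - 1001\right)^{2} = \left(-834\right)^{2} = 695556$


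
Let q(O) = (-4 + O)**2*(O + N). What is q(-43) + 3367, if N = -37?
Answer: -173353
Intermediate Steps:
q(O) = (-4 + O)**2*(-37 + O) (q(O) = (-4 + O)**2*(O - 37) = (-4 + O)**2*(-37 + O))
q(-43) + 3367 = (-4 - 43)**2*(-37 - 43) + 3367 = (-47)**2*(-80) + 3367 = 2209*(-80) + 3367 = -176720 + 3367 = -173353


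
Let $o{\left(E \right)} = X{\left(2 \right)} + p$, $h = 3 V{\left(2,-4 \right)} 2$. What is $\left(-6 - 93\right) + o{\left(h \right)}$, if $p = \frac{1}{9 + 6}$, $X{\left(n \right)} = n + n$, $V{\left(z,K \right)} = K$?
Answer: $- \frac{1424}{15} \approx -94.933$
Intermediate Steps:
$X{\left(n \right)} = 2 n$
$h = -24$ ($h = 3 \left(-4\right) 2 = \left(-12\right) 2 = -24$)
$p = \frac{1}{15} \approx 0.066667$
$o{\left(E \right)} = \frac{61}{15}$ ($o{\left(E \right)} = 2 \cdot 2 + \frac{1}{15} = 4 + \frac{1}{15} = \frac{61}{15}$)
$\left(-6 - 93\right) + o{\left(h \right)} = \left(-6 - 93\right) + \frac{61}{15} = -99 + \frac{61}{15} = - \frac{1424}{15}$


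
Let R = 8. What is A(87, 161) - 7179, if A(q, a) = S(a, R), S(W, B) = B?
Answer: -7171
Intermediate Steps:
A(q, a) = 8
A(87, 161) - 7179 = 8 - 7179 = -7171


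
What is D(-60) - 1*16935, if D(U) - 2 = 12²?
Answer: -16789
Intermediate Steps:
D(U) = 146 (D(U) = 2 + 12² = 2 + 144 = 146)
D(-60) - 1*16935 = 146 - 1*16935 = 146 - 16935 = -16789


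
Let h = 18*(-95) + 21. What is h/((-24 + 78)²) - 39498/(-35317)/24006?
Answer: -79547368795/137346824124 ≈ -0.57917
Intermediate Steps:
h = -1689 (h = -1710 + 21 = -1689)
h/((-24 + 78)²) - 39498/(-35317)/24006 = -1689/(-24 + 78)² - 39498/(-35317)/24006 = -1689/(54²) - 39498*(-1/35317)*(1/24006) = -1689/2916 + (39498/35317)*(1/24006) = -1689*1/2916 + 6583/141303317 = -563/972 + 6583/141303317 = -79547368795/137346824124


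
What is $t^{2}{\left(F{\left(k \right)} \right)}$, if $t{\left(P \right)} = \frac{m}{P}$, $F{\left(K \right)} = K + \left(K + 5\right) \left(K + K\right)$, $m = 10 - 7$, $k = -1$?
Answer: $\frac{1}{9} \approx 0.11111$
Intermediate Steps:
$m = 3$ ($m = 10 - 7 = 3$)
$F{\left(K \right)} = K + 2 K \left(5 + K\right)$ ($F{\left(K \right)} = K + \left(5 + K\right) 2 K = K + 2 K \left(5 + K\right)$)
$t{\left(P \right)} = \frac{3}{P}$
$t^{2}{\left(F{\left(k \right)} \right)} = \left(\frac{3}{\left(-1\right) \left(11 + 2 \left(-1\right)\right)}\right)^{2} = \left(\frac{3}{\left(-1\right) \left(11 - 2\right)}\right)^{2} = \left(\frac{3}{\left(-1\right) 9}\right)^{2} = \left(\frac{3}{-9}\right)^{2} = \left(3 \left(- \frac{1}{9}\right)\right)^{2} = \left(- \frac{1}{3}\right)^{2} = \frac{1}{9}$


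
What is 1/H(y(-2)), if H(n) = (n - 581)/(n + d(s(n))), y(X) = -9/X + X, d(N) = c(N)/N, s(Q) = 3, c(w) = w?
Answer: -7/1157 ≈ -0.0060501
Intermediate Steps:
d(N) = 1 (d(N) = N/N = 1)
y(X) = X - 9/X
H(n) = (-581 + n)/(1 + n) (H(n) = (n - 581)/(n + 1) = (-581 + n)/(1 + n))
1/H(y(-2)) = 1/((-581 + (-2 - 9/(-2)))/(1 + (-2 - 9/(-2)))) = 1/((-581 + (-2 - 9*(-½)))/(1 + (-2 - 9*(-½)))) = 1/((-581 + (-2 + 9/2))/(1 + (-2 + 9/2))) = 1/((-581 + 5/2)/(1 + 5/2)) = 1/(-1157/2/(7/2)) = 1/((2/7)*(-1157/2)) = 1/(-1157/7) = -7/1157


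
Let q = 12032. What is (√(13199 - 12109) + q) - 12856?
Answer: -824 + √1090 ≈ -790.98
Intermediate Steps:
(√(13199 - 12109) + q) - 12856 = (√(13199 - 12109) + 12032) - 12856 = (√1090 + 12032) - 12856 = (12032 + √1090) - 12856 = -824 + √1090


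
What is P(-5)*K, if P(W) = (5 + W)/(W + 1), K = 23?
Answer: 0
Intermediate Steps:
P(W) = (5 + W)/(1 + W)
P(-5)*K = ((5 - 5)/(1 - 5))*23 = (0/(-4))*23 = -¼*0*23 = 0*23 = 0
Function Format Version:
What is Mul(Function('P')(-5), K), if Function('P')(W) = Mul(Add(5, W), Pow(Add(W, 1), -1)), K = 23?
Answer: 0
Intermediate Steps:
Function('P')(W) = Mul(Pow(Add(1, W), -1), Add(5, W)) (Function('P')(W) = Mul(Add(5, W), Pow(Add(1, W), -1)) = Mul(Pow(Add(1, W), -1), Add(5, W)))
Mul(Function('P')(-5), K) = Mul(Mul(Pow(Add(1, -5), -1), Add(5, -5)), 23) = Mul(Mul(Pow(-4, -1), 0), 23) = Mul(Mul(Rational(-1, 4), 0), 23) = Mul(0, 23) = 0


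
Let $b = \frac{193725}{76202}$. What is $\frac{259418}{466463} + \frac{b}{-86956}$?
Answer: $\frac{245552951841163}{441555282652408} \approx 0.55611$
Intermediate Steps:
$b = \frac{27675}{10886}$ ($b = 193725 \cdot \frac{1}{76202} = \frac{27675}{10886} \approx 2.5423$)
$\frac{259418}{466463} + \frac{b}{-86956} = \frac{259418}{466463} + \frac{27675}{10886 \left(-86956\right)} = 259418 \cdot \frac{1}{466463} + \frac{27675}{10886} \left(- \frac{1}{86956}\right) = \frac{259418}{466463} - \frac{27675}{946603016} = \frac{245552951841163}{441555282652408}$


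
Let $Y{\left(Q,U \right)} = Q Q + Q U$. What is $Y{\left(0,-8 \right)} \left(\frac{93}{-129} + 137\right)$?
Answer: $0$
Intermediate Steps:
$Y{\left(Q,U \right)} = Q^{2} + Q U$
$Y{\left(0,-8 \right)} \left(\frac{93}{-129} + 137\right) = 0 \left(0 - 8\right) \left(\frac{93}{-129} + 137\right) = 0 \left(-8\right) \left(93 \left(- \frac{1}{129}\right) + 137\right) = 0 \left(- \frac{31}{43} + 137\right) = 0 \cdot \frac{5860}{43} = 0$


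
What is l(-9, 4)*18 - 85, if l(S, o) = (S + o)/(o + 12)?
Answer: -725/8 ≈ -90.625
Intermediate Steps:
l(S, o) = (S + o)/(12 + o)
l(-9, 4)*18 - 85 = ((-9 + 4)/(12 + 4))*18 - 85 = (-5/16)*18 - 85 = ((1/16)*(-5))*18 - 85 = -5/16*18 - 85 = -45/8 - 85 = -725/8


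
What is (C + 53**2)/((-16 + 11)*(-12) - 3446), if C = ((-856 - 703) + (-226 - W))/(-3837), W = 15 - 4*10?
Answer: -10779893/12992082 ≈ -0.82973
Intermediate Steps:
W = -25 (W = 15 - 40 = -25)
C = 1760/3837 (C = ((-856 - 703) + (-226 - 1*(-25)))/(-3837) = (-1559 + (-226 + 25))*(-1/3837) = (-1559 - 201)*(-1/3837) = -1760*(-1/3837) = 1760/3837 ≈ 0.45869)
(C + 53**2)/((-16 + 11)*(-12) - 3446) = (1760/3837 + 53**2)/((-16 + 11)*(-12) - 3446) = (1760/3837 + 2809)/(-5*(-12) - 3446) = 10779893/(3837*(60 - 3446)) = (10779893/3837)/(-3386) = (10779893/3837)*(-1/3386) = -10779893/12992082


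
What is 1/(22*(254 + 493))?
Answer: 1/16434 ≈ 6.0849e-5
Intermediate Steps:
1/(22*(254 + 493)) = 1/(22*747) = 1/16434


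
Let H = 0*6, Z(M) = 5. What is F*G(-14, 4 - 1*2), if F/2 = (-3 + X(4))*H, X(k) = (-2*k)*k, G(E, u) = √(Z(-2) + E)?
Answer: 0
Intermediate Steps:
G(E, u) = √(5 + E)
X(k) = -2*k²
H = 0
F = 0 (F = 2*((-3 - 2*4²)*0) = 2*((-3 - 2*16)*0) = 2*((-3 - 32)*0) = 2*(-35*0) = 2*0 = 0)
F*G(-14, 4 - 1*2) = 0*√(5 - 14) = 0*√(-9) = 0*(3*I) = 0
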